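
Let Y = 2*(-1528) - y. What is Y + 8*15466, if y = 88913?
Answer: 31759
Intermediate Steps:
Y = -91969 (Y = 2*(-1528) - 1*88913 = -3056 - 88913 = -91969)
Y + 8*15466 = -91969 + 8*15466 = -91969 + 123728 = 31759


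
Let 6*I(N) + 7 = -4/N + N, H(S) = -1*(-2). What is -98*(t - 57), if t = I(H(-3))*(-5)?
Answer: 15043/3 ≈ 5014.3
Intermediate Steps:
H(S) = 2
I(N) = -7/6 - 2/(3*N) + N/6 (I(N) = -7/6 + (-4/N + N)/6 = -7/6 + (N - 4/N)/6 = -7/6 + (-2/(3*N) + N/6) = -7/6 - 2/(3*N) + N/6)
t = 35/6 (t = ((⅙)*(-4 + 2*(-7 + 2))/2)*(-5) = ((⅙)*(½)*(-4 + 2*(-5)))*(-5) = ((⅙)*(½)*(-4 - 10))*(-5) = ((⅙)*(½)*(-14))*(-5) = -7/6*(-5) = 35/6 ≈ 5.8333)
-98*(t - 57) = -98*(35/6 - 57) = -98*(-307/6) = 15043/3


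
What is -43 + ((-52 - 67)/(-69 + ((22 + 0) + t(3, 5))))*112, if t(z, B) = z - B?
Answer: 229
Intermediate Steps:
-43 + ((-52 - 67)/(-69 + ((22 + 0) + t(3, 5))))*112 = -43 + ((-52 - 67)/(-69 + ((22 + 0) + (3 - 1*5))))*112 = -43 - 119/(-69 + (22 + (3 - 5)))*112 = -43 - 119/(-69 + (22 - 2))*112 = -43 - 119/(-69 + 20)*112 = -43 - 119/(-49)*112 = -43 - 119*(-1/49)*112 = -43 + (17/7)*112 = -43 + 272 = 229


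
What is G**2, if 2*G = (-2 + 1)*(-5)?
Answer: 25/4 ≈ 6.2500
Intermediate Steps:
G = 5/2 (G = ((-2 + 1)*(-5))/2 = (-1*(-5))/2 = (1/2)*5 = 5/2 ≈ 2.5000)
G**2 = (5/2)**2 = 25/4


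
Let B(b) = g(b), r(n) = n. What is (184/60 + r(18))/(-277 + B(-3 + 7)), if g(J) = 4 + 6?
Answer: -316/4005 ≈ -0.078901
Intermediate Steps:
g(J) = 10
B(b) = 10
(184/60 + r(18))/(-277 + B(-3 + 7)) = (184/60 + 18)/(-277 + 10) = (184*(1/60) + 18)/(-267) = (46/15 + 18)*(-1/267) = (316/15)*(-1/267) = -316/4005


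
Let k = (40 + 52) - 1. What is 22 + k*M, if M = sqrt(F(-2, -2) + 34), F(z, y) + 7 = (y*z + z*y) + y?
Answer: 22 + 91*sqrt(33) ≈ 544.75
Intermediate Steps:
k = 91 (k = 92 - 1 = 91)
F(z, y) = -7 + y + 2*y*z (F(z, y) = -7 + ((y*z + z*y) + y) = -7 + ((y*z + y*z) + y) = -7 + (2*y*z + y) = -7 + (y + 2*y*z) = -7 + y + 2*y*z)
M = sqrt(33) (M = sqrt((-7 - 2 + 2*(-2)*(-2)) + 34) = sqrt((-7 - 2 + 8) + 34) = sqrt(-1 + 34) = sqrt(33) ≈ 5.7446)
22 + k*M = 22 + 91*sqrt(33)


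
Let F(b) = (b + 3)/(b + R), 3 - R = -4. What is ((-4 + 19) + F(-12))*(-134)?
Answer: -11256/5 ≈ -2251.2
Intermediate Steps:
R = 7 (R = 3 - 1*(-4) = 3 + 4 = 7)
F(b) = (3 + b)/(7 + b) (F(b) = (b + 3)/(b + 7) = (3 + b)/(7 + b))
((-4 + 19) + F(-12))*(-134) = ((-4 + 19) + (3 - 12)/(7 - 12))*(-134) = (15 - 9/(-5))*(-134) = (15 - 1/5*(-9))*(-134) = (15 + 9/5)*(-134) = (84/5)*(-134) = -11256/5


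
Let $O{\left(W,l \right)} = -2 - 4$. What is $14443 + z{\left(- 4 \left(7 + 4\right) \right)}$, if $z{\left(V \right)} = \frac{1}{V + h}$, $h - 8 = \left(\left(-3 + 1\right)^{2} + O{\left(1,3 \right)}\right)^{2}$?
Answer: $\frac{462175}{32} \approx 14443.0$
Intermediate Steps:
$O{\left(W,l \right)} = -6$ ($O{\left(W,l \right)} = -2 - 4 = -6$)
$h = 12$ ($h = 8 + \left(\left(-3 + 1\right)^{2} - 6\right)^{2} = 8 + \left(\left(-2\right)^{2} - 6\right)^{2} = 8 + \left(4 - 6\right)^{2} = 8 + \left(-2\right)^{2} = 8 + 4 = 12$)
$z{\left(V \right)} = \frac{1}{12 + V}$ ($z{\left(V \right)} = \frac{1}{V + 12} = \frac{1}{12 + V}$)
$14443 + z{\left(- 4 \left(7 + 4\right) \right)} = 14443 + \frac{1}{12 - 4 \left(7 + 4\right)} = 14443 + \frac{1}{12 - 44} = 14443 + \frac{1}{-32} = 14443 - \frac{1}{32} = \frac{462175}{32}$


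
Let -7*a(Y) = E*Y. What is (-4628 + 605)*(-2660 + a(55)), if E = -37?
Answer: 66721455/7 ≈ 9.5316e+6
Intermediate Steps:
a(Y) = 37*Y/7 (a(Y) = -(-37)*Y/7 = 37*Y/7)
(-4628 + 605)*(-2660 + a(55)) = (-4628 + 605)*(-2660 + (37/7)*55) = -4023*(-2660 + 2035/7) = -4023*(-16585/7) = 66721455/7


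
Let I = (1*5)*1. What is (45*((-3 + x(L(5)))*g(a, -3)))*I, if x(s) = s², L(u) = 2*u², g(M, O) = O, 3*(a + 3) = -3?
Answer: -1685475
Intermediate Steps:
a = -4 (a = -3 + (⅓)*(-3) = -3 - 1 = -4)
I = 5 (I = 5*1 = 5)
(45*((-3 + x(L(5)))*g(a, -3)))*I = (45*((-3 + (2*5²)²)*(-3)))*5 = (45*((-3 + (2*25)²)*(-3)))*5 = (45*((-3 + 50²)*(-3)))*5 = (45*((-3 + 2500)*(-3)))*5 = (45*(2497*(-3)))*5 = (45*(-7491))*5 = -337095*5 = -1685475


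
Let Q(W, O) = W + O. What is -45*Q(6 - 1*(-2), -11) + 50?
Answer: 185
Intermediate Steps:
Q(W, O) = O + W
-45*Q(6 - 1*(-2), -11) + 50 = -45*(-11 + (6 - 1*(-2))) + 50 = -45*(-11 + (6 + 2)) + 50 = -45*(-11 + 8) + 50 = -45*(-3) + 50 = 135 + 50 = 185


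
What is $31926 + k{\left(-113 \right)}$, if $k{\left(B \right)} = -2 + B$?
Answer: $31811$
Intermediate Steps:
$31926 + k{\left(-113 \right)} = 31926 - 115 = 31811$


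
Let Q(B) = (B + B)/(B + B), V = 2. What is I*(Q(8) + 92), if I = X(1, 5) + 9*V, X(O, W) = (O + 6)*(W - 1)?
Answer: 4278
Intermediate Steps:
X(O, W) = (-1 + W)*(6 + O) (X(O, W) = (6 + O)*(-1 + W) = (-1 + W)*(6 + O))
Q(B) = 1 (Q(B) = (2*B)/((2*B)) = (2*B)*(1/(2*B)) = 1)
I = 46 (I = (-6 - 1*1 + 6*5 + 1*5) + 9*2 = (-6 - 1 + 30 + 5) + 18 = 28 + 18 = 46)
I*(Q(8) + 92) = 46*(1 + 92) = 46*93 = 4278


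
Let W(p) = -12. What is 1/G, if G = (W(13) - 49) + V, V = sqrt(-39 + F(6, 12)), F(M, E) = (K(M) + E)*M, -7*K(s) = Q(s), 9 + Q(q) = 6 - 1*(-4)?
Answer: -427/25822 - 15*sqrt(7)/25822 ≈ -0.018073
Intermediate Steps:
Q(q) = 1 (Q(q) = -9 + (6 - 1*(-4)) = -9 + (6 + 4) = -9 + 10 = 1)
K(s) = -1/7 (K(s) = -1/7*1 = -1/7)
F(M, E) = M*(-1/7 + E) (F(M, E) = (-1/7 + E)*M = M*(-1/7 + E))
V = 15*sqrt(7)/7 (V = sqrt(-39 + 6*(-1/7 + 12)) = sqrt(-39 + 6*(83/7)) = sqrt(-39 + 498/7) = sqrt(225/7) = 15*sqrt(7)/7 ≈ 5.6695)
G = -61 + 15*sqrt(7)/7 (G = (-12 - 49) + 15*sqrt(7)/7 = -61 + 15*sqrt(7)/7 ≈ -55.331)
1/G = 1/(-61 + 15*sqrt(7)/7)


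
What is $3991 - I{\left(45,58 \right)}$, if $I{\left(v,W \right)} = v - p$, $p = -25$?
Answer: $3921$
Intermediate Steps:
$I{\left(v,W \right)} = 25 + v$ ($I{\left(v,W \right)} = v - -25 = v + 25 = 25 + v$)
$3991 - I{\left(45,58 \right)} = 3991 - \left(25 + 45\right) = 3991 - 70 = 3921$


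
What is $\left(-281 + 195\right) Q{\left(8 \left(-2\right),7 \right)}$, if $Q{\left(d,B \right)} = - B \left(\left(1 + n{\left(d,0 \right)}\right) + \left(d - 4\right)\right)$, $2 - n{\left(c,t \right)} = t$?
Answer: $-10234$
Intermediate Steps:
$n{\left(c,t \right)} = 2 - t$
$Q{\left(d,B \right)} = - B \left(-1 + d\right)$ ($Q{\left(d,B \right)} = - B \left(\left(1 + \left(2 - 0\right)\right) + \left(d - 4\right)\right) = - B \left(\left(1 + \left(2 + 0\right)\right) + \left(-4 + d\right)\right) = - B \left(\left(1 + 2\right) + \left(-4 + d\right)\right) = - B \left(3 + \left(-4 + d\right)\right) = - B \left(-1 + d\right)$)
$\left(-281 + 195\right) Q{\left(8 \left(-2\right),7 \right)} = \left(-281 + 195\right) 7 \left(1 - 8 \left(-2\right)\right) = - 86 \cdot 7 \left(1 - -16\right) = - 86 \cdot 7 \left(1 + 16\right) = - 86 \cdot 7 \cdot 17 = \left(-86\right) 119 = -10234$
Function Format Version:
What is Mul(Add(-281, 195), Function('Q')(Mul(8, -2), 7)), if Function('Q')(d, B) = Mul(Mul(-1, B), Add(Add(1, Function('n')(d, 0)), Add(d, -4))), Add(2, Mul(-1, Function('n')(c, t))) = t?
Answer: -10234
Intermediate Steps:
Function('n')(c, t) = Add(2, Mul(-1, t))
Function('Q')(d, B) = Mul(-1, B, Add(-1, d)) (Function('Q')(d, B) = Mul(Mul(-1, B), Add(Add(1, Add(2, Mul(-1, 0))), Add(d, -4))) = Mul(Mul(-1, B), Add(Add(1, Add(2, 0)), Add(-4, d))) = Mul(Mul(-1, B), Add(Add(1, 2), Add(-4, d))) = Mul(Mul(-1, B), Add(3, Add(-4, d))) = Mul(Mul(-1, B), Add(-1, d)) = Mul(-1, B, Add(-1, d)))
Mul(Add(-281, 195), Function('Q')(Mul(8, -2), 7)) = Mul(Add(-281, 195), Mul(7, Add(1, Mul(-1, Mul(8, -2))))) = Mul(-86, Mul(7, Add(1, Mul(-1, -16)))) = Mul(-86, Mul(7, Add(1, 16))) = Mul(-86, Mul(7, 17)) = Mul(-86, 119) = -10234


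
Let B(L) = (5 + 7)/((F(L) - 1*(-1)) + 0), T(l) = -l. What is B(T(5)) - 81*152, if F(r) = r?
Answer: -12315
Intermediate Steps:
B(L) = 12/(1 + L) (B(L) = (5 + 7)/((L - 1*(-1)) + 0) = 12/((L + 1) + 0) = 12/((1 + L) + 0) = 12/(1 + L))
B(T(5)) - 81*152 = 12/(1 - 1*5) - 81*152 = 12/(1 - 5) - 12312 = 12/(-4) - 12312 = 12*(-1/4) - 12312 = -3 - 12312 = -12315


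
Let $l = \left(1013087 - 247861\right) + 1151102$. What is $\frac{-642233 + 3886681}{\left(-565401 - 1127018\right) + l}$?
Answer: $\frac{3244448}{223909} \approx 14.49$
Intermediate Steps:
$l = 1916328$ ($l = 765226 + 1151102 = 1916328$)
$\frac{-642233 + 3886681}{\left(-565401 - 1127018\right) + l} = \frac{-642233 + 3886681}{\left(-565401 - 1127018\right) + 1916328} = \frac{3244448}{-1692419 + 1916328} = \frac{3244448}{223909}$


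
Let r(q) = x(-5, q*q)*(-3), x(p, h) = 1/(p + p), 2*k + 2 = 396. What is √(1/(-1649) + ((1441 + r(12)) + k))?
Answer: √445486534930/16490 ≈ 40.476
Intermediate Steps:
k = 197 (k = -1 + (½)*396 = -1 + 198 = 197)
x(p, h) = 1/(2*p)
r(q) = 3/10 (r(q) = ((½)/(-5))*(-3) = ((½)*(-⅕))*(-3) = -⅒*(-3) = 3/10)
√(1/(-1649) + ((1441 + r(12)) + k)) = √(1/(-1649) + ((1441 + 3/10) + 197)) = √(-1/1649 + (14413/10 + 197)) = √(-1/1649 + 16383/10) = √(27015557/16490) = √445486534930/16490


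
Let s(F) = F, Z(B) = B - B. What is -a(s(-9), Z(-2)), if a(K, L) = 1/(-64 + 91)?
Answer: -1/27 ≈ -0.037037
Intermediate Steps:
Z(B) = 0
a(K, L) = 1/27
-a(s(-9), Z(-2)) = -1*1/27 = -1/27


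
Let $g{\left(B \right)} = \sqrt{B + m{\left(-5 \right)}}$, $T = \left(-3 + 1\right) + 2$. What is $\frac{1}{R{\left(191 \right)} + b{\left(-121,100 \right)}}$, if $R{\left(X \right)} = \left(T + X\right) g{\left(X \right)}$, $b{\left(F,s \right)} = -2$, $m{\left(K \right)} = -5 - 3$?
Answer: $\frac{2}{6676019} + \frac{191 \sqrt{183}}{6676019} \approx 0.00038733$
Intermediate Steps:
$m{\left(K \right)} = -8$
$T = 0$ ($T = -2 + 2 = 0$)
$g{\left(B \right)} = \sqrt{-8 + B}$ ($g{\left(B \right)} = \sqrt{B - 8} = \sqrt{-8 + B}$)
$R{\left(X \right)} = X \sqrt{-8 + X}$ ($R{\left(X \right)} = \left(0 + X\right) \sqrt{-8 + X} = X \sqrt{-8 + X}$)
$\frac{1}{R{\left(191 \right)} + b{\left(-121,100 \right)}} = \frac{1}{191 \sqrt{-8 + 191} - 2} = \frac{1}{191 \sqrt{183} - 2} = \frac{1}{-2 + 191 \sqrt{183}}$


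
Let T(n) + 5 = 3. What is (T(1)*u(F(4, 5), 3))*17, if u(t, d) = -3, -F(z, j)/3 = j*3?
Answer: 102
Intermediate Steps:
T(n) = -2 (T(n) = -5 + 3 = -2)
F(z, j) = -9*j (F(z, j) = -3*j*3 = -9*j)
(T(1)*u(F(4, 5), 3))*17 = -2*(-3)*17 = 6*17 = 102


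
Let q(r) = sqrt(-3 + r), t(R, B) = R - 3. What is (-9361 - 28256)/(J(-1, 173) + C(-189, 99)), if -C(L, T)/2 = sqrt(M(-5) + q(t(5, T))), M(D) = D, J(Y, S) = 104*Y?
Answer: 101904453/282257 - 101904453*sqrt(-5 + I)/14677364 + 37617*I/282257 - 37617*I*sqrt(-5 + I)/14677364 ≈ 359.5 - 15.469*I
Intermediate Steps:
t(R, B) = -3 + R
C(L, T) = -2*sqrt(-5 + I) (C(L, T) = -2*sqrt(-5 + sqrt(-3 + (-3 + 5))) = -2*sqrt(-5 + sqrt(-3 + 2)) = -2*sqrt(-5 + sqrt(-1)) = -2*sqrt(-5 + I))
(-9361 - 28256)/(J(-1, 173) + C(-189, 99)) = (-9361 - 28256)/(104*(-1) - 2*sqrt(-5 + I)) = -37617/(-104 - 2*sqrt(-5 + I))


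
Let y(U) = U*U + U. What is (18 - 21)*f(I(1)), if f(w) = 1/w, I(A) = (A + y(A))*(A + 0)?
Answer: -1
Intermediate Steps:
y(U) = U + U² (y(U) = U² + U = U + U²)
I(A) = A*(A + A*(1 + A)) (I(A) = (A + A*(1 + A))*(A + 0) = (A + A*(1 + A))*A = A*(A + A*(1 + A)))
(18 - 21)*f(I(1)) = (18 - 21)/((1²*(2 + 1))) = -3/(1*3) = -3/3 = -3*⅓ = -1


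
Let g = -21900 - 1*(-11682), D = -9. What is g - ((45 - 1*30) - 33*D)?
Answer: -10530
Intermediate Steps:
g = -10218 (g = -21900 + 11682 = -10218)
g - ((45 - 1*30) - 33*D) = -10218 - ((45 - 1*30) - 33*(-9)) = -10218 - ((45 - 30) + 297) = -10218 - (15 + 297) = -10218 - 1*312 = -10218 - 312 = -10530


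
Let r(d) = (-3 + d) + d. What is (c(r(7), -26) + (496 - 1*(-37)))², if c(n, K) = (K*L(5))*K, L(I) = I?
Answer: 15311569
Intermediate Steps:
r(d) = -3 + 2*d
c(n, K) = 5*K² (c(n, K) = (K*5)*K = (5*K)*K = 5*K²)
(c(r(7), -26) + (496 - 1*(-37)))² = (5*(-26)² + (496 - 1*(-37)))² = (5*676 + (496 + 37))² = (3380 + 533)² = 3913² = 15311569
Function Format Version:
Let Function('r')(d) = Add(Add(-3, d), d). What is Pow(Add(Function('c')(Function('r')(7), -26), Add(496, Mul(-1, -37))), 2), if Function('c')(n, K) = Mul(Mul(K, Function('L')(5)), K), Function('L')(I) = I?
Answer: 15311569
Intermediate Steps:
Function('r')(d) = Add(-3, Mul(2, d))
Function('c')(n, K) = Mul(5, Pow(K, 2)) (Function('c')(n, K) = Mul(Mul(K, 5), K) = Mul(Mul(5, K), K) = Mul(5, Pow(K, 2)))
Pow(Add(Function('c')(Function('r')(7), -26), Add(496, Mul(-1, -37))), 2) = Pow(Add(Mul(5, Pow(-26, 2)), Add(496, Mul(-1, -37))), 2) = Pow(Add(Mul(5, 676), Add(496, 37)), 2) = Pow(Add(3380, 533), 2) = Pow(3913, 2) = 15311569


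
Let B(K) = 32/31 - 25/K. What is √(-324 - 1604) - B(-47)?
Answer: -2279/1457 + 2*I*√482 ≈ -1.5642 + 43.909*I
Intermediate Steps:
B(K) = 32/31 - 25/K (B(K) = 32*(1/31) - 25/K = 32/31 - 25/K)
√(-324 - 1604) - B(-47) = √(-324 - 1604) - (32/31 - 25/(-47)) = √(-1928) - (32/31 - 25*(-1/47)) = 2*I*√482 - (32/31 + 25/47) = 2*I*√482 - 1*2279/1457 = 2*I*√482 - 2279/1457 = -2279/1457 + 2*I*√482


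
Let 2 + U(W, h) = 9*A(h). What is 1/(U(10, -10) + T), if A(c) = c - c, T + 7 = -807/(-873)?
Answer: -291/2350 ≈ -0.12383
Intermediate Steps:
T = -1768/291 (T = -7 - 807/(-873) = -7 - 807*(-1/873) = -7 + 269/291 = -1768/291 ≈ -6.0756)
A(c) = 0
U(W, h) = -2 (U(W, h) = -2 + 9*0 = -2 + 0 = -2)
1/(U(10, -10) + T) = 1/(-2 - 1768/291) = 1/(-2350/291) = -291/2350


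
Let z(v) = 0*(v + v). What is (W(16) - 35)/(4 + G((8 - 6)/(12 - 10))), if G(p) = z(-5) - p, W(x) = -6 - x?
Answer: -19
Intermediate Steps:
z(v) = 0 (z(v) = 0*(2*v) = 0)
G(p) = -p (G(p) = 0 - p = -p)
(W(16) - 35)/(4 + G((8 - 6)/(12 - 10))) = ((-6 - 1*16) - 35)/(4 - (8 - 6)/(12 - 10)) = ((-6 - 16) - 35)/(4 - 2/2) = (-22 - 35)/(4 - 2/2) = -57/(4 - 1*1) = -57/(4 - 1) = -57/3 = -57*⅓ = -19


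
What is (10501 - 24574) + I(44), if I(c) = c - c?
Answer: -14073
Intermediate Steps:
I(c) = 0
(10501 - 24574) + I(44) = (10501 - 24574) + 0 = -14073 + 0 = -14073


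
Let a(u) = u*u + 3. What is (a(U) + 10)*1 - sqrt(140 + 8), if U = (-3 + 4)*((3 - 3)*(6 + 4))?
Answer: 13 - 2*sqrt(37) ≈ 0.83447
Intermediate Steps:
U = 0 (U = 1*(0*10) = 1*0 = 0)
a(u) = 3 + u**2 (a(u) = u**2 + 3 = 3 + u**2)
(a(U) + 10)*1 - sqrt(140 + 8) = ((3 + 0**2) + 10)*1 - sqrt(140 + 8) = ((3 + 0) + 10)*1 - sqrt(148) = (3 + 10)*1 - 2*sqrt(37) = 13*1 - 2*sqrt(37) = 13 - 2*sqrt(37)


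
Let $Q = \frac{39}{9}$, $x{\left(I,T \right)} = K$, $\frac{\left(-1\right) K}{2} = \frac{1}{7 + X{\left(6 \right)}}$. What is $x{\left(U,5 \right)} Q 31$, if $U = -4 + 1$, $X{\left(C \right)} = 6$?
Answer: $- \frac{62}{3} \approx -20.667$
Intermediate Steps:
$U = -3$
$K = - \frac{2}{13}$ ($K = - \frac{2}{7 + 6} = - \frac{2}{13} \approx -0.15385$)
$x{\left(I,T \right)} = - \frac{2}{13}$
$Q = \frac{13}{3}$ ($Q = 39 \cdot \frac{1}{9} = \frac{13}{3} \approx 4.3333$)
$x{\left(U,5 \right)} Q 31 = \left(- \frac{2}{13}\right) \frac{13}{3} \cdot 31 = \left(- \frac{2}{3}\right) 31 = - \frac{62}{3}$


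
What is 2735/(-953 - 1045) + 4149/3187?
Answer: -426743/6367626 ≈ -0.067018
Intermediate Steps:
2735/(-953 - 1045) + 4149/3187 = 2735/(-1998) + 4149*(1/3187) = 2735*(-1/1998) + 4149/3187 = -2735/1998 + 4149/3187 = -426743/6367626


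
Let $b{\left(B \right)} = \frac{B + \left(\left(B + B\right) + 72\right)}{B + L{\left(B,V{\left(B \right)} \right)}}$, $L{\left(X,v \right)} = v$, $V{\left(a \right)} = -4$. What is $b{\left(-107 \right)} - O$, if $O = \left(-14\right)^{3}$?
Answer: $\frac{101611}{37} \approx 2746.2$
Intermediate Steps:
$b{\left(B \right)} = \frac{72 + 3 B}{-4 + B}$ ($b{\left(B \right)} = \frac{B + \left(\left(B + B\right) + 72\right)}{B - 4} = \frac{B + \left(2 B + 72\right)}{-4 + B} = \frac{B + \left(72 + 2 B\right)}{-4 + B} = \frac{72 + 3 B}{-4 + B}$)
$O = -2744$
$b{\left(-107 \right)} - O = \frac{3 \left(24 - 107\right)}{-4 - 107} - -2744 = 3 \frac{1}{-111} \left(-83\right) + 2744 = 3 \left(- \frac{1}{111}\right) \left(-83\right) + 2744 = \frac{83}{37} + 2744 = \frac{101611}{37}$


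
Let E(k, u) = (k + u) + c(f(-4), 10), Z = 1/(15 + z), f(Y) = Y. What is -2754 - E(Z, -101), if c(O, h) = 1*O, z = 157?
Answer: -455629/172 ≈ -2649.0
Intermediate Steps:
c(O, h) = O
Z = 1/172 (Z = 1/(15 + 157) = 1/172 ≈ 0.0058140)
E(k, u) = -4 + k + u (E(k, u) = (k + u) - 4 = -4 + k + u)
-2754 - E(Z, -101) = -2754 - (-4 + 1/172 - 101) = -2754 - 1*(-18059/172) = -2754 + 18059/172 = -455629/172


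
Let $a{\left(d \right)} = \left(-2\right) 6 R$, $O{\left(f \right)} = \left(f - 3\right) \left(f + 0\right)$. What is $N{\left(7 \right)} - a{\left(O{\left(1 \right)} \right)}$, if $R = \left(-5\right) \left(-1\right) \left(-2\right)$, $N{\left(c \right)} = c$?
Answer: $-113$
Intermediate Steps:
$O{\left(f \right)} = f \left(-3 + f\right)$ ($O{\left(f \right)} = \left(-3 + f\right) f = f \left(-3 + f\right)$)
$R = -10$ ($R = 5 \left(-2\right) = -10$)
$a{\left(d \right)} = 120$ ($a{\left(d \right)} = \left(-2\right) 6 \left(-10\right) = \left(-12\right) \left(-10\right) = 120$)
$N{\left(7 \right)} - a{\left(O{\left(1 \right)} \right)} = 7 - 120 = -113$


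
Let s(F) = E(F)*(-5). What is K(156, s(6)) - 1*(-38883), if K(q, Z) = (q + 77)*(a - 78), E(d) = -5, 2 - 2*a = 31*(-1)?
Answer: 49107/2 ≈ 24554.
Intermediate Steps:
a = 33/2 (a = 1 - 31*(-1)/2 = 1 - 1/2*(-31) = 1 + 31/2 = 33/2 ≈ 16.500)
s(F) = 25 (s(F) = -5*(-5) = 25)
K(q, Z) = -9471/2 - 123*q/2 (K(q, Z) = (q + 77)*(33/2 - 78) = (77 + q)*(-123/2) = -9471/2 - 123*q/2)
K(156, s(6)) - 1*(-38883) = (-9471/2 - 123/2*156) - 1*(-38883) = (-9471/2 - 9594) + 38883 = -28659/2 + 38883 = 49107/2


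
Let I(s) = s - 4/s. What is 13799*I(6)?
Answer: 220784/3 ≈ 73595.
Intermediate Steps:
13799*I(6) = 13799*(6 - 4/6) = 13799*(6 - 4*⅙) = 13799*(6 - ⅔) = 13799*(16/3) = 220784/3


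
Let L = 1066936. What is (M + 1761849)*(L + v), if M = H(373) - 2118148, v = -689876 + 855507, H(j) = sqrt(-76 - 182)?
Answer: -439162389533 + 1232567*I*sqrt(258) ≈ -4.3916e+11 + 1.9798e+7*I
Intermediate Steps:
H(j) = I*sqrt(258) (H(j) = sqrt(-258) = I*sqrt(258))
v = 165631
M = -2118148 + I*sqrt(258) (M = I*sqrt(258) - 2118148 = -2118148 + I*sqrt(258) ≈ -2.1181e+6 + 16.062*I)
(M + 1761849)*(L + v) = ((-2118148 + I*sqrt(258)) + 1761849)*(1066936 + 165631) = (-356299 + I*sqrt(258))*1232567 = -439162389533 + 1232567*I*sqrt(258)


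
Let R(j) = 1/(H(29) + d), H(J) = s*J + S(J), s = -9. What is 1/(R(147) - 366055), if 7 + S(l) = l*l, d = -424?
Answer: -149/54542194 ≈ -2.7318e-6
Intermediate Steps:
S(l) = -7 + l² (S(l) = -7 + l*l = -7 + l²)
H(J) = -7 + J² - 9*J (H(J) = -9*J + (-7 + J²) = -7 + J² - 9*J)
R(j) = 1/149 (R(j) = 1/((-7 + 29² - 9*29) - 424) = 1/((-7 + 841 - 261) - 424) = 1/(573 - 424) = 1/149)
1/(R(147) - 366055) = 1/(1/149 - 366055) = 1/(-54542194/149) = -149/54542194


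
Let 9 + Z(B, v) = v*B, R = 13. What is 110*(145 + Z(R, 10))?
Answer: 29260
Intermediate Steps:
Z(B, v) = -9 + B*v (Z(B, v) = -9 + v*B = -9 + B*v)
110*(145 + Z(R, 10)) = 110*(145 + (-9 + 13*10)) = 110*(145 + (-9 + 130)) = 110*(145 + 121) = 110*266 = 29260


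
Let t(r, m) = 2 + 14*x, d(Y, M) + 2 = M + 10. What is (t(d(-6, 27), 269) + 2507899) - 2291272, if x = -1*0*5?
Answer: 216629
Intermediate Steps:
x = 0 (x = 0*5 = 0)
d(Y, M) = 8 + M (d(Y, M) = -2 + (M + 10) = -2 + (10 + M) = 8 + M)
t(r, m) = 2 (t(r, m) = 2 + 14*0 = 2 + 0 = 2)
(t(d(-6, 27), 269) + 2507899) - 2291272 = (2 + 2507899) - 2291272 = 2507901 - 2291272 = 216629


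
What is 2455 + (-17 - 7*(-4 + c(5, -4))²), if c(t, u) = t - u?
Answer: 2263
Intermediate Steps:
2455 + (-17 - 7*(-4 + c(5, -4))²) = 2455 + (-17 - 7*(-4 + (5 - 1*(-4)))²) = 2455 + (-17 - 7*(-4 + (5 + 4))²) = 2455 + (-17 - 7*(-4 + 9)²) = 2455 + (-17 - 7*5²) = 2455 + (-17 - 7*25) = 2455 + (-17 - 175) = 2455 - 192 = 2263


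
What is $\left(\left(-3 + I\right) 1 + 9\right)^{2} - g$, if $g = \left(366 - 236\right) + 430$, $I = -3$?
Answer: $-551$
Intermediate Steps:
$g = 560$ ($g = 130 + 430 = 560$)
$\left(\left(-3 + I\right) 1 + 9\right)^{2} - g = \left(\left(-3 - 3\right) 1 + 9\right)^{2} - 560 = \left(\left(-6\right) 1 + 9\right)^{2} - 560 = \left(-6 + 9\right)^{2} - 560 = 3^{2} - 560 = 9 - 560 = -551$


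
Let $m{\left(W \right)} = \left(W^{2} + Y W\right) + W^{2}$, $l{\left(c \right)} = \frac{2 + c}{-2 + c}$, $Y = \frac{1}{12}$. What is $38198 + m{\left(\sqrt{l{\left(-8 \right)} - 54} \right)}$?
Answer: $\frac{190456}{5} + \frac{i \sqrt{1335}}{60} \approx 38091.0 + 0.60896 i$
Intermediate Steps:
$Y = \frac{1}{12} \approx 0.083333$
$l{\left(c \right)} = \frac{2 + c}{-2 + c}$
$m{\left(W \right)} = 2 W^{2} + \frac{W}{12}$ ($m{\left(W \right)} = \left(W^{2} + \frac{W}{12}\right) + W^{2} = 2 W^{2} + \frac{W}{12}$)
$38198 + m{\left(\sqrt{l{\left(-8 \right)} - 54} \right)} = 38198 + \frac{\sqrt{\frac{2 - 8}{-2 - 8} - 54} \left(1 + 24 \sqrt{\frac{2 - 8}{-2 - 8} - 54}\right)}{12} = 38198 + \frac{\sqrt{\frac{1}{-10} \left(-6\right) - 54} \left(1 + 24 \sqrt{\frac{1}{-10} \left(-6\right) - 54}\right)}{12} = 38198 + \frac{\sqrt{\left(- \frac{1}{10}\right) \left(-6\right) - 54} \left(1 + 24 \sqrt{\left(- \frac{1}{10}\right) \left(-6\right) - 54}\right)}{12} = 38198 + \frac{\sqrt{\frac{3}{5} - 54} \left(1 + 24 \sqrt{\frac{3}{5} - 54}\right)}{12} = 38198 + \frac{\sqrt{- \frac{267}{5}} \left(1 + 24 \sqrt{- \frac{267}{5}}\right)}{12} = 38198 + \frac{\frac{i \sqrt{1335}}{5} \left(1 + 24 \frac{i \sqrt{1335}}{5}\right)}{12} = 38198 + \frac{\frac{i \sqrt{1335}}{5} \left(1 + \frac{24 i \sqrt{1335}}{5}\right)}{12} = 38198 + \frac{i \sqrt{1335} \left(1 + \frac{24 i \sqrt{1335}}{5}\right)}{60}$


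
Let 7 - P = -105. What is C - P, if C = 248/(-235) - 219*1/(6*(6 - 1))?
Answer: -56567/470 ≈ -120.36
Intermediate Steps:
P = 112 (P = 7 - 1*(-105) = 7 + 105 = 112)
C = -3927/470 (C = 248*(-1/235) - 219/(6*5) = -248/235 - 219/30 = -248/235 - 219*1/30 = -248/235 - 73/10 = -3927/470 ≈ -8.3553)
C - P = -3927/470 - 1*112 = -3927/470 - 112 = -56567/470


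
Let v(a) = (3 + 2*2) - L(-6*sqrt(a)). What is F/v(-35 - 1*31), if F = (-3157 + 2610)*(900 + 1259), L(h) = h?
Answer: -8266811/2425 + 7085838*I*sqrt(66)/2425 ≈ -3409.0 + 23738.0*I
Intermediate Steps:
v(a) = 7 + 6*sqrt(a) (v(a) = (3 + 2*2) - (-6)*sqrt(a) = (3 + 4) + 6*sqrt(a) = 7 + 6*sqrt(a))
F = -1180973 (F = -547*2159 = -1180973)
F/v(-35 - 1*31) = -1180973/(7 + 6*sqrt(-35 - 1*31)) = -1180973/(7 + 6*sqrt(-35 - 31)) = -1180973/(7 + 6*sqrt(-66)) = -1180973/(7 + 6*(I*sqrt(66))) = -1180973/(7 + 6*I*sqrt(66))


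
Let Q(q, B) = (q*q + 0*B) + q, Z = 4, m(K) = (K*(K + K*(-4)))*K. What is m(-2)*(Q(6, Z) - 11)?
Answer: 744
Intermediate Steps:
m(K) = -3*K**3 (m(K) = (K*(K - 4*K))*K = (K*(-3*K))*K = (-3*K**2)*K = -3*K**3)
Q(q, B) = q + q**2 (Q(q, B) = (q**2 + 0) + q = q**2 + q = q + q**2)
m(-2)*(Q(6, Z) - 11) = (-3*(-2)**3)*(6*(1 + 6) - 11) = (-3*(-8))*(6*7 - 11) = 24*(42 - 11) = 24*31 = 744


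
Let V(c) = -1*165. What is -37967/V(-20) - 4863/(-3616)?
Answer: 138091067/596640 ≈ 231.45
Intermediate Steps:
V(c) = -165
-37967/V(-20) - 4863/(-3616) = -37967/(-165) - 4863/(-3616) = -37967*(-1/165) - 4863*(-1/3616) = 37967/165 + 4863/3616 = 138091067/596640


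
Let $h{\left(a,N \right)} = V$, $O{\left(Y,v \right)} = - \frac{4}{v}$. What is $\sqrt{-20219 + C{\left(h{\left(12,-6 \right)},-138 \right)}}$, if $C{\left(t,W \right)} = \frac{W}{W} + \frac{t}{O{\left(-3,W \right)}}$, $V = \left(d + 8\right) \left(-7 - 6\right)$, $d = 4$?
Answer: $160 i \approx 160.0 i$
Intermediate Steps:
$V = -156$ ($V = \left(4 + 8\right) \left(-7 - 6\right) = 12 \left(-13\right) = -156$)
$h{\left(a,N \right)} = -156$
$C{\left(t,W \right)} = 1 - \frac{W t}{4}$ ($C{\left(t,W \right)} = \frac{W}{W} + \frac{t}{\left(-4\right) \frac{1}{W}} = 1 + t \left(- \frac{W}{4}\right) = 1 - \frac{W t}{4}$)
$\sqrt{-20219 + C{\left(h{\left(12,-6 \right)},-138 \right)}} = \sqrt{-20219 + \left(1 - \left(- \frac{69}{2}\right) \left(-156\right)\right)} = \sqrt{-20219 + \left(1 - 5382\right)} = \sqrt{-20219 - 5381} = \sqrt{-25600} = 160 i$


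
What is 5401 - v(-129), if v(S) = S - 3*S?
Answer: 5143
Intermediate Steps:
v(S) = -2*S
5401 - v(-129) = 5401 - (-2)*(-129) = 5401 - 1*258 = 5401 - 258 = 5143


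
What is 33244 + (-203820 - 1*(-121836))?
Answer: -48740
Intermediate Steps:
33244 + (-203820 - 1*(-121836)) = 33244 + (-203820 + 121836) = 33244 - 81984 = -48740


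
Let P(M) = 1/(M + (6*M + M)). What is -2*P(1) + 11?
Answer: 43/4 ≈ 10.750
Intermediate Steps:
P(M) = 1/(8*M) (P(M) = 1/(M + 7*M) = 1/(8*M))
-2*P(1) + 11 = -1/(4*1) + 11 = -1/4 + 11 = -2*⅛ + 11 = -¼ + 11 = 43/4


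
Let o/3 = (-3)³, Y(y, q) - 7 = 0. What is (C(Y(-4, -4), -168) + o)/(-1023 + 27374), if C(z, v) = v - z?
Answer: -256/26351 ≈ -0.0097150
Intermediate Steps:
Y(y, q) = 7 (Y(y, q) = 7 + 0 = 7)
o = -81 (o = 3*(-3)³ = 3*(-27) = -81)
(C(Y(-4, -4), -168) + o)/(-1023 + 27374) = ((-168 - 1*7) - 81)/(-1023 + 27374) = ((-168 - 7) - 81)/26351 = (-175 - 81)*(1/26351) = -256*1/26351 = -256/26351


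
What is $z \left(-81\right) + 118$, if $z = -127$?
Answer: $10405$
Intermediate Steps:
$z \left(-81\right) + 118 = \left(-127\right) \left(-81\right) + 118 = 10287 + 118 = 10405$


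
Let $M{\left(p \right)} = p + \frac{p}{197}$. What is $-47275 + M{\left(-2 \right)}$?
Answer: $- \frac{9313571}{197} \approx -47277.0$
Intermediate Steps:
$M{\left(p \right)} = \frac{198 p}{197}$ ($M{\left(p \right)} = p + p \frac{1}{197} = p + \frac{p}{197} = \frac{198 p}{197}$)
$-47275 + M{\left(-2 \right)} = -47275 + \frac{198}{197} \left(-2\right) = -47275 - \frac{396}{197} = - \frac{9313571}{197}$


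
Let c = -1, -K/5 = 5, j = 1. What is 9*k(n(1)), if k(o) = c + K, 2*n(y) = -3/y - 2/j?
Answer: -234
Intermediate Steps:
K = -25 (K = -5*5 = -25)
n(y) = -1 - 3/(2*y) (n(y) = (-3/y - 2/1)/2 = (-3/y - 2*1)/2 = (-3/y - 2)/2 = (-2 - 3/y)/2 = -1 - 3/(2*y))
k(o) = -26 (k(o) = -1 - 25 = -26)
9*k(n(1)) = 9*(-26) = -234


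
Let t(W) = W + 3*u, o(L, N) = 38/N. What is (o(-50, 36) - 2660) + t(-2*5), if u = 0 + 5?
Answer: -47771/18 ≈ -2653.9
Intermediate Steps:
u = 5
t(W) = 15 + W (t(W) = W + 3*5 = W + 15 = 15 + W)
(o(-50, 36) - 2660) + t(-2*5) = (38/36 - 2660) + (15 - 2*5) = (38*(1/36) - 2660) + (15 - 10) = (19/18 - 2660) + 5 = -47861/18 + 5 = -47771/18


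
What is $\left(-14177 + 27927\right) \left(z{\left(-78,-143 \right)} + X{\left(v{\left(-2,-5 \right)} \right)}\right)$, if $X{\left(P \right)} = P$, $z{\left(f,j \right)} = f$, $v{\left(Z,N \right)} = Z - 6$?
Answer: $-1182500$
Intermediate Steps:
$v{\left(Z,N \right)} = -6 + Z$
$\left(-14177 + 27927\right) \left(z{\left(-78,-143 \right)} + X{\left(v{\left(-2,-5 \right)} \right)}\right) = \left(-14177 + 27927\right) \left(-78 - 8\right) = 13750 \left(-78 - 8\right) = 13750 \left(-86\right) = -1182500$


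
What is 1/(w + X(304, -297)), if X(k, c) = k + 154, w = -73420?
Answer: -1/72962 ≈ -1.3706e-5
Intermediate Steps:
X(k, c) = 154 + k
1/(w + X(304, -297)) = 1/(-73420 + (154 + 304)) = 1/(-73420 + 458) = 1/(-72962) = -1/72962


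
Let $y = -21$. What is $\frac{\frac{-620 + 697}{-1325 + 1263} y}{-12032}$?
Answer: $- \frac{1617}{745984} \approx -0.0021676$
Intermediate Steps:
$\frac{\frac{-620 + 697}{-1325 + 1263} y}{-12032} = \frac{\frac{-620 + 697}{-1325 + 1263} \left(-21\right)}{-12032} = \frac{77}{-62} \left(-21\right) \left(- \frac{1}{12032}\right) = 77 \left(- \frac{1}{62}\right) \left(-21\right) \left(- \frac{1}{12032}\right) = \left(- \frac{77}{62}\right) \left(-21\right) \left(- \frac{1}{12032}\right) = \frac{1617}{62} \left(- \frac{1}{12032}\right) = - \frac{1617}{745984}$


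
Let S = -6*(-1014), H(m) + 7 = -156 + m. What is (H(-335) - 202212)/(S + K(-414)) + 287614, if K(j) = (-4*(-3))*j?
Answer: 53462419/186 ≈ 2.8743e+5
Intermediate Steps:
H(m) = -163 + m (H(m) = -7 + (-156 + m) = -163 + m)
K(j) = 12*j
S = 6084
(H(-335) - 202212)/(S + K(-414)) + 287614 = ((-163 - 335) - 202212)/(6084 + 12*(-414)) + 287614 = (-498 - 202212)/(6084 - 4968) + 287614 = -202710/1116 + 287614 = -202710*1/1116 + 287614 = -33785/186 + 287614 = 53462419/186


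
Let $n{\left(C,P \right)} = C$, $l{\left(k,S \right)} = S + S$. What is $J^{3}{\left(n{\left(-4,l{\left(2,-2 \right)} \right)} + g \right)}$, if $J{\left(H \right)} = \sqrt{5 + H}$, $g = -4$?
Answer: $- 3 i \sqrt{3} \approx - 5.1962 i$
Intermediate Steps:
$l{\left(k,S \right)} = 2 S$
$J^{3}{\left(n{\left(-4,l{\left(2,-2 \right)} \right)} + g \right)} = \left(\sqrt{5 - 8}\right)^{3} = \left(\sqrt{-3}\right)^{3} = \left(i \sqrt{3}\right)^{3} = - 3 i \sqrt{3}$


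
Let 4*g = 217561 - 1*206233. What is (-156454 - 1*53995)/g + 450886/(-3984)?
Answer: -14689847/78352 ≈ -187.49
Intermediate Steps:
g = 2832 (g = (217561 - 1*206233)/4 = (217561 - 206233)/4 = (1/4)*11328 = 2832)
(-156454 - 1*53995)/g + 450886/(-3984) = (-156454 - 1*53995)/2832 + 450886/(-3984) = (-156454 - 53995)*(1/2832) + 450886*(-1/3984) = -210449*1/2832 - 225443/1992 = -210449/2832 - 225443/1992 = -14689847/78352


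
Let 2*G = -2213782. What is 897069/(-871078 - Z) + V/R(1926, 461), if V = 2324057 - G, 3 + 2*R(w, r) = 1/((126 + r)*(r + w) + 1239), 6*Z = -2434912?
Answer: -583992663019095655/255319534978 ≈ -2.2873e+6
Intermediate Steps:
G = -1106891 (G = (½)*(-2213782) = -1106891)
Z = -1217456/3 (Z = (⅙)*(-2434912) = -1217456/3 ≈ -4.0582e+5)
R(w, r) = -3/2 + 1/(2*(1239 + (126 + r)*(r + w))) (R(w, r) = -3/2 + 1/(2*((126 + r)*(r + w) + 1239)) = -3/2 + 1/(2*(1239 + (126 + r)*(r + w))))
V = 3430948 (V = 2324057 - 1*(-1106891) = 2324057 + 1106891 = 3430948)
897069/(-871078 - Z) + V/R(1926, 461) = 897069/(-871078 - 1*(-1217456/3)) + 3430948/(((-3716 - 378*461 - 378*1926 - 3*461² - 3*461*1926)/(2*(1239 + 461² + 126*461 + 126*1926 + 461*1926)))) = 897069/(-871078 + 1217456/3) + 3430948/(((-3716 - 174258 - 728028 - 3*212521 - 2663658)/(2*(1239 + 212521 + 58086 + 242676 + 887886)))) = 897069/(-1395778/3) + 3430948/(((½)*(-3716 - 174258 - 728028 - 637563 - 2663658)/1402408)) = 897069*(-3/1395778) + 3430948/(((½)*(1/1402408)*(-4207223))) = -117009/60686 + 3430948/(-4207223/2804816) = -117009/60686 + 3430948*(-2804816/4207223) = -117009/60686 - 9623177845568/4207223 = -583992663019095655/255319534978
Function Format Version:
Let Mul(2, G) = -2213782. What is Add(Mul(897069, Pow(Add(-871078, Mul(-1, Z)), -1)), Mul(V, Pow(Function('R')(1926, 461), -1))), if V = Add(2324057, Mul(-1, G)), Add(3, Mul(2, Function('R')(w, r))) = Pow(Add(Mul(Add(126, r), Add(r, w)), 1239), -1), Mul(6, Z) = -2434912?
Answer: Rational(-583992663019095655, 255319534978) ≈ -2.2873e+6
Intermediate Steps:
G = -1106891 (G = Mul(Rational(1, 2), -2213782) = -1106891)
Z = Rational(-1217456, 3) (Z = Mul(Rational(1, 6), -2434912) = Rational(-1217456, 3) ≈ -4.0582e+5)
Function('R')(w, r) = Add(Rational(-3, 2), Mul(Rational(1, 2), Pow(Add(1239, Mul(Add(126, r), Add(r, w))), -1))) (Function('R')(w, r) = Add(Rational(-3, 2), Mul(Rational(1, 2), Pow(Add(Mul(Add(126, r), Add(r, w)), 1239), -1))) = Add(Rational(-3, 2), Mul(Rational(1, 2), Pow(Add(1239, Mul(Add(126, r), Add(r, w))), -1))))
V = 3430948 (V = Add(2324057, Mul(-1, -1106891)) = Add(2324057, 1106891) = 3430948)
Add(Mul(897069, Pow(Add(-871078, Mul(-1, Z)), -1)), Mul(V, Pow(Function('R')(1926, 461), -1))) = Add(Mul(897069, Pow(Add(-871078, Mul(-1, Rational(-1217456, 3))), -1)), Mul(3430948, Pow(Mul(Rational(1, 2), Pow(Add(1239, Pow(461, 2), Mul(126, 461), Mul(126, 1926), Mul(461, 1926)), -1), Add(-3716, Mul(-378, 461), Mul(-378, 1926), Mul(-3, Pow(461, 2)), Mul(-3, 461, 1926))), -1))) = Add(Mul(897069, Pow(Add(-871078, Rational(1217456, 3)), -1)), Mul(3430948, Pow(Mul(Rational(1, 2), Pow(Add(1239, 212521, 58086, 242676, 887886), -1), Add(-3716, -174258, -728028, Mul(-3, 212521), -2663658)), -1))) = Add(Mul(897069, Pow(Rational(-1395778, 3), -1)), Mul(3430948, Pow(Mul(Rational(1, 2), Pow(1402408, -1), Add(-3716, -174258, -728028, -637563, -2663658)), -1))) = Add(Mul(897069, Rational(-3, 1395778)), Mul(3430948, Pow(Mul(Rational(1, 2), Rational(1, 1402408), -4207223), -1))) = Add(Rational(-117009, 60686), Mul(3430948, Pow(Rational(-4207223, 2804816), -1))) = Add(Rational(-117009, 60686), Mul(3430948, Rational(-2804816, 4207223))) = Add(Rational(-117009, 60686), Rational(-9623177845568, 4207223)) = Rational(-583992663019095655, 255319534978)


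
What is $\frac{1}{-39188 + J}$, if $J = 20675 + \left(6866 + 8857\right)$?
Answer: $- \frac{1}{2790} \approx -0.00035842$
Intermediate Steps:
$J = 36398$ ($J = 20675 + 15723 = 36398$)
$\frac{1}{-39188 + J} = \frac{1}{-39188 + 36398} = \frac{1}{-2790} = - \frac{1}{2790}$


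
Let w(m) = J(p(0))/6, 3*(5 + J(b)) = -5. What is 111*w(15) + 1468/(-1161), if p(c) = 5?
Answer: -144658/1161 ≈ -124.60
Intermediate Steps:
J(b) = -20/3 (J(b) = -5 + (⅓)*(-5) = -5 - 5/3 = -20/3)
w(m) = -10/9 (w(m) = -20/3/6 = -20/3*⅙ = -10/9)
111*w(15) + 1468/(-1161) = 111*(-10/9) + 1468/(-1161) = -370/3 + 1468*(-1/1161) = -370/3 - 1468/1161 = -144658/1161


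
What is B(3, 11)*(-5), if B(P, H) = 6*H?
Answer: -330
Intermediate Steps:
B(3, 11)*(-5) = (6*11)*(-5) = 66*(-5) = -330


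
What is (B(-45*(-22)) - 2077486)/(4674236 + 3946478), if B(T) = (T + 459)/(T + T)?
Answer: -457046759/1896557080 ≈ -0.24099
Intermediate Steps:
B(T) = (459 + T)/(2*T) (B(T) = (459 + T)/((2*T)) = (459 + T)*(1/(2*T)) = (459 + T)/(2*T))
(B(-45*(-22)) - 2077486)/(4674236 + 3946478) = ((459 - 45*(-22))/(2*((-45*(-22)))) - 2077486)/(4674236 + 3946478) = ((1/2)*(459 + 990)/990 - 2077486)/8620714 = ((1/2)*(1/990)*1449 - 2077486)*(1/8620714) = (161/220 - 2077486)*(1/8620714) = -457046759/220*1/8620714 = -457046759/1896557080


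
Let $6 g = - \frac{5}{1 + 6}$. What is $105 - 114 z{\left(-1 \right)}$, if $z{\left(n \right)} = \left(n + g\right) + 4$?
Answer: $- \frac{1564}{7} \approx -223.43$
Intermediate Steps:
$g = - \frac{5}{42}$ ($g = \frac{\left(-5\right) \frac{1}{1 + 6}}{6} = \frac{\left(-5\right) \frac{1}{7}}{6} = \frac{1}{6} \left(- \frac{5}{7}\right) = - \frac{5}{42} \approx -0.11905$)
$z{\left(n \right)} = \frac{163}{42} + n$ ($z{\left(n \right)} = \left(n - \frac{5}{42}\right) + 4 = \left(- \frac{5}{42} + n\right) + 4 = \frac{163}{42} + n$)
$105 - 114 z{\left(-1 \right)} = 105 - 114 \left(\frac{163}{42} - 1\right) = 105 - \frac{2299}{7} = - \frac{1564}{7}$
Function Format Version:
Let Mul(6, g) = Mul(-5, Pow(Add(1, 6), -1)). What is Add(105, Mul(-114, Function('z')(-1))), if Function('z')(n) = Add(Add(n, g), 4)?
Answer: Rational(-1564, 7) ≈ -223.43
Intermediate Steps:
g = Rational(-5, 42) (g = Mul(Rational(1, 6), Mul(-5, Pow(Add(1, 6), -1))) = Mul(Rational(1, 6), Mul(-5, Pow(7, -1))) = Mul(Rational(1, 6), Mul(-5, Rational(1, 7))) = Mul(Rational(1, 6), Rational(-5, 7)) = Rational(-5, 42) ≈ -0.11905)
Function('z')(n) = Add(Rational(163, 42), n) (Function('z')(n) = Add(Add(n, Rational(-5, 42)), 4) = Add(Add(Rational(-5, 42), n), 4) = Add(Rational(163, 42), n))
Add(105, Mul(-114, Function('z')(-1))) = Add(105, Mul(-114, Add(Rational(163, 42), -1))) = Add(105, Mul(-114, Rational(121, 42))) = Add(105, Rational(-2299, 7)) = Rational(-1564, 7)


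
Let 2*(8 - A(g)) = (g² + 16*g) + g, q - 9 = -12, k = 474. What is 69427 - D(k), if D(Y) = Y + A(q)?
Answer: 68924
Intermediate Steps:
q = -3 (q = 9 - 12 = -3)
A(g) = 8 - 17*g/2 - g²/2 (A(g) = 8 - ((g² + 16*g) + g)/2 = 8 - (g² + 17*g)/2 = 8 + (-17*g/2 - g²/2) = 8 - 17*g/2 - g²/2)
D(Y) = 29 + Y (D(Y) = Y + (8 - 17/2*(-3) - ½*(-3)²) = Y + (8 + 51/2 - ½*9) = Y + (8 + 51/2 - 9/2) = Y + 29 = 29 + Y)
69427 - D(k) = 69427 - (29 + 474) = 69427 - 1*503 = 69427 - 503 = 68924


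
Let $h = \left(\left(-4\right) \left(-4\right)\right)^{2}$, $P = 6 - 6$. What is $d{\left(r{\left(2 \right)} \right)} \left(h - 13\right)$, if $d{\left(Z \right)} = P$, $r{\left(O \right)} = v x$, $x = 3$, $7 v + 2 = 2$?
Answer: $0$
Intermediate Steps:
$v = 0$ ($v = - \frac{2}{7} + \frac{1}{7} \cdot 2 = - \frac{2}{7} + \frac{2}{7} = 0$)
$r{\left(O \right)} = 0$ ($r{\left(O \right)} = 0 \cdot 3 = 0$)
$P = 0$
$d{\left(Z \right)} = 0$
$h = 256$ ($h = 16^{2} = 256$)
$d{\left(r{\left(2 \right)} \right)} \left(h - 13\right) = 0 \left(256 - 13\right) = 0 \cdot 243 = 0$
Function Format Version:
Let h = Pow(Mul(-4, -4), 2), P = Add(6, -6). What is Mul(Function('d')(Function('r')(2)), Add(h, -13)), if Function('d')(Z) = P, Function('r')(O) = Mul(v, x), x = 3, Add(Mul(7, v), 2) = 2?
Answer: 0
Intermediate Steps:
v = 0 (v = Add(Rational(-2, 7), Mul(Rational(1, 7), 2)) = Add(Rational(-2, 7), Rational(2, 7)) = 0)
Function('r')(O) = 0 (Function('r')(O) = Mul(0, 3) = 0)
P = 0
Function('d')(Z) = 0
h = 256 (h = Pow(16, 2) = 256)
Mul(Function('d')(Function('r')(2)), Add(h, -13)) = Mul(0, Add(256, -13)) = Mul(0, 243) = 0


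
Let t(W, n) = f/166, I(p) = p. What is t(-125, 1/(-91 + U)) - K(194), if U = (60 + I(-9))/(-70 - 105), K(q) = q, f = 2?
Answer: -16101/83 ≈ -193.99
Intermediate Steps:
U = -51/175 (U = (60 - 9)/(-70 - 105) = 51/(-175) = 51*(-1/175) = -51/175 ≈ -0.29143)
t(W, n) = 1/83 (t(W, n) = 2/166 = 2*(1/166) = 1/83)
t(-125, 1/(-91 + U)) - K(194) = 1/83 - 1*194 = 1/83 - 194 = -16101/83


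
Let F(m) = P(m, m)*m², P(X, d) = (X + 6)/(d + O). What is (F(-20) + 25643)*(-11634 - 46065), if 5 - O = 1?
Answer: -1499770107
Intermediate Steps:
O = 4 (O = 5 - 1*1 = 5 - 1 = 4)
P(X, d) = (6 + X)/(4 + d) (P(X, d) = (X + 6)/(d + 4) = (6 + X)/(4 + d))
F(m) = m²*(6 + m)/(4 + m) (F(m) = ((6 + m)/(4 + m))*m² = m²*(6 + m)/(4 + m))
(F(-20) + 25643)*(-11634 - 46065) = ((-20)²*(6 - 20)/(4 - 20) + 25643)*(-11634 - 46065) = (400*(-14)/(-16) + 25643)*(-57699) = (400*(-1/16)*(-14) + 25643)*(-57699) = (350 + 25643)*(-57699) = 25993*(-57699) = -1499770107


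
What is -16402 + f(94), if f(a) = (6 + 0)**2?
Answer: -16366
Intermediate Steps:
f(a) = 36 (f(a) = 6**2 = 36)
-16402 + f(94) = -16402 + 36 = -16366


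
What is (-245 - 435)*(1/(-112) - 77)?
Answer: 733125/14 ≈ 52366.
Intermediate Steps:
(-245 - 435)*(1/(-112) - 77) = -680*(-1/112 - 77) = -680*(-8625/112) = 733125/14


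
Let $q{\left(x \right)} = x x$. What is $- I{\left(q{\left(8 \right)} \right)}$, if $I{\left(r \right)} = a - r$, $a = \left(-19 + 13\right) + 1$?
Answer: $69$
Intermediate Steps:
$a = -5$ ($a = -6 + 1 = -5$)
$q{\left(x \right)} = x^{2}$
$I{\left(r \right)} = -5 - r$
$- I{\left(q{\left(8 \right)} \right)} = - (-5 - 8^{2}) = - (-5 - 64) = \left(-1\right) \left(-69\right) = 69$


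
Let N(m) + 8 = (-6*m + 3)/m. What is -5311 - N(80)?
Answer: -423763/80 ≈ -5297.0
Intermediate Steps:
N(m) = -8 + (3 - 6*m)/m (N(m) = -8 + (-6*m + 3)/m = -8 + (3 - 6*m)/m)
-5311 - N(80) = -5311 - (-14 + 3/80) = -5311 - 1*(-1117/80) = -5311 + 1117/80 = -423763/80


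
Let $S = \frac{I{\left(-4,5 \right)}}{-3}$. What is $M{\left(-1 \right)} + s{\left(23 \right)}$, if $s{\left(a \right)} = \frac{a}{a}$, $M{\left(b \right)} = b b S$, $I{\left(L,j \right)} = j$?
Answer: $- \frac{2}{3} \approx -0.66667$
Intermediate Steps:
$S = - \frac{5}{3}$ ($S = \frac{5}{-3} = 5 \left(- \frac{1}{3}\right) = - \frac{5}{3} \approx -1.6667$)
$M{\left(b \right)} = - \frac{5 b^{2}}{3}$ ($M{\left(b \right)} = b b \left(- \frac{5}{3}\right) = b^{2} \left(- \frac{5}{3}\right) = - \frac{5 b^{2}}{3}$)
$s{\left(a \right)} = 1$
$M{\left(-1 \right)} + s{\left(23 \right)} = - \frac{5 \left(-1\right)^{2}}{3} + 1 = \left(- \frac{5}{3}\right) 1 + 1 = - \frac{5}{3} + 1 = - \frac{2}{3}$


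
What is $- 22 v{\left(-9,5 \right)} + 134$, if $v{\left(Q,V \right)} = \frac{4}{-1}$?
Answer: $222$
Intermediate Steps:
$v{\left(Q,V \right)} = -4$ ($v{\left(Q,V \right)} = 4 \left(-1\right) = -4$)
$- 22 v{\left(-9,5 \right)} + 134 = \left(-22\right) \left(-4\right) + 134 = 88 + 134 = 222$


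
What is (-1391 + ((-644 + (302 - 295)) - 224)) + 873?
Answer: -1379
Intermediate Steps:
(-1391 + ((-644 + (302 - 295)) - 224)) + 873 = (-1391 + ((-644 + 7) - 224)) + 873 = (-1391 + (-637 - 224)) + 873 = (-1391 - 861) + 873 = -2252 + 873 = -1379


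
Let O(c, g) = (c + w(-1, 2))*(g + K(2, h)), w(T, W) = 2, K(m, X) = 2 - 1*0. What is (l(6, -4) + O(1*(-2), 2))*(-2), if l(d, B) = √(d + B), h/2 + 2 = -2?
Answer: -2*√2 ≈ -2.8284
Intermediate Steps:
h = -8 (h = -4 + 2*(-2) = -4 - 4 = -8)
K(m, X) = 2 (K(m, X) = 2 + 0 = 2)
O(c, g) = (2 + c)*(2 + g) (O(c, g) = (c + 2)*(g + 2) = (2 + c)*(2 + g))
l(d, B) = √(B + d)
(l(6, -4) + O(1*(-2), 2))*(-2) = (√(-4 + 6) + (4 + 2*(1*(-2)) + 2*2 + (1*(-2))*2))*(-2) = (√2 + (4 + 2*(-2) + 4 - 2*2))*(-2) = (√2 + (4 - 4 + 4 - 4))*(-2) = (√2 + 0)*(-2) = √2*(-2) = -2*√2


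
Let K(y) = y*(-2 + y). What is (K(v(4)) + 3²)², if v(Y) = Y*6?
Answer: 288369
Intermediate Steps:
v(Y) = 6*Y
(K(v(4)) + 3²)² = ((6*4)*(-2 + 6*4) + 3²)² = (24*(-2 + 24) + 9)² = (24*22 + 9)² = (528 + 9)² = 537² = 288369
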